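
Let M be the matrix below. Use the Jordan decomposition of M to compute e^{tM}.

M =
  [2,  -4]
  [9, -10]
e^{tM} =
  [6*t*exp(-4*t) + exp(-4*t), -4*t*exp(-4*t)]
  [9*t*exp(-4*t), -6*t*exp(-4*t) + exp(-4*t)]

Strategy: write M = P · J · P⁻¹ where J is a Jordan canonical form, so e^{tM} = P · e^{tJ} · P⁻¹, and e^{tJ} can be computed block-by-block.

M has Jordan form
J =
  [-4,  1]
  [ 0, -4]
(up to reordering of blocks).

Per-block formulas:
  For a 2×2 Jordan block J_2(-4): exp(t · J_2(-4)) = e^(-4t)·(I + t·N), where N is the 2×2 nilpotent shift.

After assembling e^{tJ} and conjugating by P, we get:

e^{tM} =
  [6*t*exp(-4*t) + exp(-4*t), -4*t*exp(-4*t)]
  [9*t*exp(-4*t), -6*t*exp(-4*t) + exp(-4*t)]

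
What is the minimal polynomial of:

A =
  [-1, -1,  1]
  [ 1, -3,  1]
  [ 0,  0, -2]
x^2 + 4*x + 4

The characteristic polynomial is χ_A(x) = (x + 2)^3, so the eigenvalues are known. The minimal polynomial is
  m_A(x) = Π_λ (x − λ)^{k_λ}
where k_λ is the size of the *largest* Jordan block for λ (equivalently, the smallest k with (A − λI)^k v = 0 for every generalised eigenvector v of λ).

  λ = -2: largest Jordan block has size 2, contributing (x + 2)^2

So m_A(x) = (x + 2)^2 = x^2 + 4*x + 4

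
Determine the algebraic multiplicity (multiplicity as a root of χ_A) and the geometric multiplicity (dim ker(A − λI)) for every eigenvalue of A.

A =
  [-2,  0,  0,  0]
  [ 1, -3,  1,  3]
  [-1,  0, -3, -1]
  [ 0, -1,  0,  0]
λ = -2: alg = 4, geom = 2

Step 1 — factor the characteristic polynomial to read off the algebraic multiplicities:
  χ_A(x) = (x + 2)^4

Step 2 — compute geometric multiplicities via the rank-nullity identity g(λ) = n − rank(A − λI):
  rank(A − (-2)·I) = 2, so dim ker(A − (-2)·I) = n − 2 = 2

Summary:
  λ = -2: algebraic multiplicity = 4, geometric multiplicity = 2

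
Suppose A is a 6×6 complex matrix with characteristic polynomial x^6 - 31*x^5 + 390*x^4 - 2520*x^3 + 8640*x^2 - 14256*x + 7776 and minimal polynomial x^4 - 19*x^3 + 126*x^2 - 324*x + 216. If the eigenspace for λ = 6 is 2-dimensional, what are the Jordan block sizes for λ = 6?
Block sizes for λ = 6: [3, 2]

Step 1 — from the characteristic polynomial, algebraic multiplicity of λ = 6 is 5. From dim ker(A − (6)·I) = 2, there are exactly 2 Jordan blocks for λ = 6.
Step 2 — from the minimal polynomial, the factor (x − 6)^3 tells us the largest block for λ = 6 has size 3.
Step 3 — with total size 5, 2 blocks, and largest block 3, the block sizes (in nonincreasing order) are [3, 2].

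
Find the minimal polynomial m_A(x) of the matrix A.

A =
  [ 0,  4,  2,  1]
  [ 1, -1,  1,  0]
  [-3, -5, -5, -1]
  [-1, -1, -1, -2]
x^3 + 6*x^2 + 12*x + 8

The characteristic polynomial is χ_A(x) = (x + 2)^4, so the eigenvalues are known. The minimal polynomial is
  m_A(x) = Π_λ (x − λ)^{k_λ}
where k_λ is the size of the *largest* Jordan block for λ (equivalently, the smallest k with (A − λI)^k v = 0 for every generalised eigenvector v of λ).

  λ = -2: largest Jordan block has size 3, contributing (x + 2)^3

So m_A(x) = (x + 2)^3 = x^3 + 6*x^2 + 12*x + 8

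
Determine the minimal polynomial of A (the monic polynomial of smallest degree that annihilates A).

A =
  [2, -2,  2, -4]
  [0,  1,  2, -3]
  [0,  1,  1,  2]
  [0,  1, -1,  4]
x^3 - 6*x^2 + 12*x - 8

The characteristic polynomial is χ_A(x) = (x - 2)^4, so the eigenvalues are known. The minimal polynomial is
  m_A(x) = Π_λ (x − λ)^{k_λ}
where k_λ is the size of the *largest* Jordan block for λ (equivalently, the smallest k with (A − λI)^k v = 0 for every generalised eigenvector v of λ).

  λ = 2: largest Jordan block has size 3, contributing (x − 2)^3

So m_A(x) = (x - 2)^3 = x^3 - 6*x^2 + 12*x - 8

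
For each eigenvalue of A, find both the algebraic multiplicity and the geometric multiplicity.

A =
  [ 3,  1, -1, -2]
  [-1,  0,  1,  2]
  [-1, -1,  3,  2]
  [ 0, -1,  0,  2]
λ = 2: alg = 4, geom = 2

Step 1 — factor the characteristic polynomial to read off the algebraic multiplicities:
  χ_A(x) = (x - 2)^4

Step 2 — compute geometric multiplicities via the rank-nullity identity g(λ) = n − rank(A − λI):
  rank(A − (2)·I) = 2, so dim ker(A − (2)·I) = n − 2 = 2

Summary:
  λ = 2: algebraic multiplicity = 4, geometric multiplicity = 2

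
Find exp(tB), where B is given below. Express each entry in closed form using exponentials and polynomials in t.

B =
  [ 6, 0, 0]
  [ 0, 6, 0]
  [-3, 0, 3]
e^{tB} =
  [exp(6*t), 0, 0]
  [0, exp(6*t), 0]
  [-exp(6*t) + exp(3*t), 0, exp(3*t)]

Strategy: write B = P · J · P⁻¹ where J is a Jordan canonical form, so e^{tB} = P · e^{tJ} · P⁻¹, and e^{tJ} can be computed block-by-block.

B has Jordan form
J =
  [3, 0, 0]
  [0, 6, 0]
  [0, 0, 6]
(up to reordering of blocks).

Per-block formulas:
  For a 1×1 block at λ = 6: exp(t · [6]) = [e^(6t)].
  For a 1×1 block at λ = 3: exp(t · [3]) = [e^(3t)].

After assembling e^{tJ} and conjugating by P, we get:

e^{tB} =
  [exp(6*t), 0, 0]
  [0, exp(6*t), 0]
  [-exp(6*t) + exp(3*t), 0, exp(3*t)]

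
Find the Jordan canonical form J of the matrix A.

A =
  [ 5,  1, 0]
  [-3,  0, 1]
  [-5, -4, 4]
J_3(3)

The characteristic polynomial is
  det(x·I − A) = x^3 - 9*x^2 + 27*x - 27 = (x - 3)^3

Eigenvalues and multiplicities (the geometric multiplicity of λ is n − rank(A − λI), which equals the number of Jordan blocks for λ):
  λ = 3: algebraic multiplicity = 3, geometric multiplicity = 1

Determining the block sizes for each eigenvalue:
  λ = 3: one block (gm = 1), so the single block has size am = 3 → block sizes [3]

Assembling the blocks gives a Jordan form
J =
  [3, 1, 0]
  [0, 3, 1]
  [0, 0, 3]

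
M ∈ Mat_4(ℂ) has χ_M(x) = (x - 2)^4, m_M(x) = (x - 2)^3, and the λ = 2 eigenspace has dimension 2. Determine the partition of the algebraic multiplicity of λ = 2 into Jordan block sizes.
Block sizes for λ = 2: [3, 1]

Step 1 — from the characteristic polynomial, algebraic multiplicity of λ = 2 is 4. From dim ker(M − (2)·I) = 2, there are exactly 2 Jordan blocks for λ = 2.
Step 2 — from the minimal polynomial, the factor (x − 2)^3 tells us the largest block for λ = 2 has size 3.
Step 3 — with total size 4, 2 blocks, and largest block 3, the block sizes (in nonincreasing order) are [3, 1].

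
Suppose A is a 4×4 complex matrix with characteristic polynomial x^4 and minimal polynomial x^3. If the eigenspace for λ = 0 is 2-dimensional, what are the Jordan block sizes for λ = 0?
Block sizes for λ = 0: [3, 1]

Step 1 — from the characteristic polynomial, algebraic multiplicity of λ = 0 is 4. From dim ker(A − (0)·I) = 2, there are exactly 2 Jordan blocks for λ = 0.
Step 2 — from the minimal polynomial, the factor (x − 0)^3 tells us the largest block for λ = 0 has size 3.
Step 3 — with total size 4, 2 blocks, and largest block 3, the block sizes (in nonincreasing order) are [3, 1].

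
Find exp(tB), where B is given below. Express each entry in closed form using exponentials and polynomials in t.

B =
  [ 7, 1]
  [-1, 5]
e^{tB} =
  [t*exp(6*t) + exp(6*t), t*exp(6*t)]
  [-t*exp(6*t), -t*exp(6*t) + exp(6*t)]

Strategy: write B = P · J · P⁻¹ where J is a Jordan canonical form, so e^{tB} = P · e^{tJ} · P⁻¹, and e^{tJ} can be computed block-by-block.

B has Jordan form
J =
  [6, 1]
  [0, 6]
(up to reordering of blocks).

Per-block formulas:
  For a 2×2 Jordan block J_2(6): exp(t · J_2(6)) = e^(6t)·(I + t·N), where N is the 2×2 nilpotent shift.

After assembling e^{tJ} and conjugating by P, we get:

e^{tB} =
  [t*exp(6*t) + exp(6*t), t*exp(6*t)]
  [-t*exp(6*t), -t*exp(6*t) + exp(6*t)]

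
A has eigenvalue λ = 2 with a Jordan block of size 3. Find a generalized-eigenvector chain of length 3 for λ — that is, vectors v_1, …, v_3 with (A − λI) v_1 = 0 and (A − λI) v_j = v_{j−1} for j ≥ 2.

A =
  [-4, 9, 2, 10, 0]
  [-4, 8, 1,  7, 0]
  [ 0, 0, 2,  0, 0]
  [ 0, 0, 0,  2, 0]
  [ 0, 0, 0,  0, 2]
A Jordan chain for λ = 2 of length 3:
v_1 = (-3, -2, 0, 0, 0)ᵀ
v_2 = (2, 1, 0, 0, 0)ᵀ
v_3 = (0, 0, 1, 0, 0)ᵀ

Let N = A − (2)·I. We want v_3 with N^3 v_3 = 0 but N^2 v_3 ≠ 0; then v_{j-1} := N · v_j for j = 3, …, 2.

Pick v_3 = (0, 0, 1, 0, 0)ᵀ.
Then v_2 = N · v_3 = (2, 1, 0, 0, 0)ᵀ.
Then v_1 = N · v_2 = (-3, -2, 0, 0, 0)ᵀ.

Sanity check: (A − (2)·I) v_1 = (0, 0, 0, 0, 0)ᵀ = 0. ✓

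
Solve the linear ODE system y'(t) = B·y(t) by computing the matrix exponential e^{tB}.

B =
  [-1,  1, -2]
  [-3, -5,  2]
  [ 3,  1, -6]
e^{tB} =
  [3*t*exp(-4*t) + exp(-4*t), t*exp(-4*t), -2*t*exp(-4*t)]
  [-3*t*exp(-4*t), -t*exp(-4*t) + exp(-4*t), 2*t*exp(-4*t)]
  [3*t*exp(-4*t), t*exp(-4*t), -2*t*exp(-4*t) + exp(-4*t)]

Strategy: write B = P · J · P⁻¹ where J is a Jordan canonical form, so e^{tB} = P · e^{tJ} · P⁻¹, and e^{tJ} can be computed block-by-block.

B has Jordan form
J =
  [-4,  1,  0]
  [ 0, -4,  0]
  [ 0,  0, -4]
(up to reordering of blocks).

Per-block formulas:
  For a 1×1 block at λ = -4: exp(t · [-4]) = [e^(-4t)].
  For a 2×2 Jordan block J_2(-4): exp(t · J_2(-4)) = e^(-4t)·(I + t·N), where N is the 2×2 nilpotent shift.

After assembling e^{tJ} and conjugating by P, we get:

e^{tB} =
  [3*t*exp(-4*t) + exp(-4*t), t*exp(-4*t), -2*t*exp(-4*t)]
  [-3*t*exp(-4*t), -t*exp(-4*t) + exp(-4*t), 2*t*exp(-4*t)]
  [3*t*exp(-4*t), t*exp(-4*t), -2*t*exp(-4*t) + exp(-4*t)]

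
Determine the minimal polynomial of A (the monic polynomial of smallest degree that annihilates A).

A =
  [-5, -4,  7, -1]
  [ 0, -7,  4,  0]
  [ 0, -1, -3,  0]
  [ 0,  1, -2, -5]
x^2 + 10*x + 25

The characteristic polynomial is χ_A(x) = (x + 5)^4, so the eigenvalues are known. The minimal polynomial is
  m_A(x) = Π_λ (x − λ)^{k_λ}
where k_λ is the size of the *largest* Jordan block for λ (equivalently, the smallest k with (A − λI)^k v = 0 for every generalised eigenvector v of λ).

  λ = -5: largest Jordan block has size 2, contributing (x + 5)^2

So m_A(x) = (x + 5)^2 = x^2 + 10*x + 25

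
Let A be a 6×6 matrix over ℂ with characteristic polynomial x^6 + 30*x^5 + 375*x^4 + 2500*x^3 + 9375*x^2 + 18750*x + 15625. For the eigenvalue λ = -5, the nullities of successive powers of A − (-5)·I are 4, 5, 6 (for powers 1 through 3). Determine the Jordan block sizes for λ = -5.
Block sizes for λ = -5: [3, 1, 1, 1]

From the dimensions of kernels of powers, the number of Jordan blocks of size at least j is d_j − d_{j−1} where d_j = dim ker(N^j) (with d_0 = 0). Computing the differences gives [4, 1, 1].
The number of blocks of size exactly k is (#blocks of size ≥ k) − (#blocks of size ≥ k + 1), so the partition is: 3 block(s) of size 1, 1 block(s) of size 3.
In nonincreasing order the block sizes are [3, 1, 1, 1].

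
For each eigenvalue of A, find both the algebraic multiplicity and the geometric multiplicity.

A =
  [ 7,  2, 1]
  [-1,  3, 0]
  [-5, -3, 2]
λ = 4: alg = 3, geom = 1

Step 1 — factor the characteristic polynomial to read off the algebraic multiplicities:
  χ_A(x) = (x - 4)^3

Step 2 — compute geometric multiplicities via the rank-nullity identity g(λ) = n − rank(A − λI):
  rank(A − (4)·I) = 2, so dim ker(A − (4)·I) = n − 2 = 1

Summary:
  λ = 4: algebraic multiplicity = 3, geometric multiplicity = 1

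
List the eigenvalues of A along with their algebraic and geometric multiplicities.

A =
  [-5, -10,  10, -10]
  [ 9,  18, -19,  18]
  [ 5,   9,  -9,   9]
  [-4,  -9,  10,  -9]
λ = -5: alg = 1, geom = 1; λ = 0: alg = 3, geom = 1

Step 1 — factor the characteristic polynomial to read off the algebraic multiplicities:
  χ_A(x) = x^3*(x + 5)

Step 2 — compute geometric multiplicities via the rank-nullity identity g(λ) = n − rank(A − λI):
  rank(A − (-5)·I) = 3, so dim ker(A − (-5)·I) = n − 3 = 1
  rank(A − (0)·I) = 3, so dim ker(A − (0)·I) = n − 3 = 1

Summary:
  λ = -5: algebraic multiplicity = 1, geometric multiplicity = 1
  λ = 0: algebraic multiplicity = 3, geometric multiplicity = 1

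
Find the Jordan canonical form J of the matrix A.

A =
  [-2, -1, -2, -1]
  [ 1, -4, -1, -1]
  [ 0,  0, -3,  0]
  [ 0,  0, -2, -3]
J_3(-3) ⊕ J_1(-3)

The characteristic polynomial is
  det(x·I − A) = x^4 + 12*x^3 + 54*x^2 + 108*x + 81 = (x + 3)^4

Eigenvalues and multiplicities (the geometric multiplicity of λ is n − rank(A − λI), which equals the number of Jordan blocks for λ):
  λ = -3: algebraic multiplicity = 4, geometric multiplicity = 2

Determining the block sizes for each eigenvalue:
  λ = -3: with am = 4 and gm = 2, the partition is not yet determined (e.g. several partitions of 4 into 2 parts exist). Let N = A − (-3)·I. Computing rank(N^1) = 2, rank(N^2) = 1, rank(N^3) = 0; the number of blocks of size ≥ j is rank(N^{j−1}) − rank(N^j), giving [2, 1, 1]. So we have 1 block(s) of size 3, 1 block(s) of size 1 → block sizes [3, 1]

Assembling the blocks gives a Jordan form
J =
  [-3,  1,  0,  0]
  [ 0, -3,  1,  0]
  [ 0,  0, -3,  0]
  [ 0,  0,  0, -3]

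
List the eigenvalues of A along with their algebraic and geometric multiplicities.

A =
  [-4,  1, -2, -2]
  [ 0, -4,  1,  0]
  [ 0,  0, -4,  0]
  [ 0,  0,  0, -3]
λ = -4: alg = 3, geom = 1; λ = -3: alg = 1, geom = 1

Step 1 — factor the characteristic polynomial to read off the algebraic multiplicities:
  χ_A(x) = (x + 3)*(x + 4)^3

Step 2 — compute geometric multiplicities via the rank-nullity identity g(λ) = n − rank(A − λI):
  rank(A − (-4)·I) = 3, so dim ker(A − (-4)·I) = n − 3 = 1
  rank(A − (-3)·I) = 3, so dim ker(A − (-3)·I) = n − 3 = 1

Summary:
  λ = -4: algebraic multiplicity = 3, geometric multiplicity = 1
  λ = -3: algebraic multiplicity = 1, geometric multiplicity = 1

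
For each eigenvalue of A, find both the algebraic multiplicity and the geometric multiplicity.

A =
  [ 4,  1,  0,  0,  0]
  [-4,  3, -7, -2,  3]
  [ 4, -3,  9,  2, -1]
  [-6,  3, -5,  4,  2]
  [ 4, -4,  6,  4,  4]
λ = 4: alg = 3, geom = 1; λ = 6: alg = 2, geom = 1

Step 1 — factor the characteristic polynomial to read off the algebraic multiplicities:
  χ_A(x) = (x - 6)^2*(x - 4)^3

Step 2 — compute geometric multiplicities via the rank-nullity identity g(λ) = n − rank(A − λI):
  rank(A − (4)·I) = 4, so dim ker(A − (4)·I) = n − 4 = 1
  rank(A − (6)·I) = 4, so dim ker(A − (6)·I) = n − 4 = 1

Summary:
  λ = 4: algebraic multiplicity = 3, geometric multiplicity = 1
  λ = 6: algebraic multiplicity = 2, geometric multiplicity = 1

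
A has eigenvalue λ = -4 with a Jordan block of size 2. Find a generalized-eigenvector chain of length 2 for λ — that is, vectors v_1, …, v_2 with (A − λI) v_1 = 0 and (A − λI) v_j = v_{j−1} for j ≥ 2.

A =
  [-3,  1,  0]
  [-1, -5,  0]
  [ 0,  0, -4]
A Jordan chain for λ = -4 of length 2:
v_1 = (1, -1, 0)ᵀ
v_2 = (1, 0, 0)ᵀ

Let N = A − (-4)·I. We want v_2 with N^2 v_2 = 0 but N^1 v_2 ≠ 0; then v_{j-1} := N · v_j for j = 2, …, 2.

Pick v_2 = (1, 0, 0)ᵀ.
Then v_1 = N · v_2 = (1, -1, 0)ᵀ.

Sanity check: (A − (-4)·I) v_1 = (0, 0, 0)ᵀ = 0. ✓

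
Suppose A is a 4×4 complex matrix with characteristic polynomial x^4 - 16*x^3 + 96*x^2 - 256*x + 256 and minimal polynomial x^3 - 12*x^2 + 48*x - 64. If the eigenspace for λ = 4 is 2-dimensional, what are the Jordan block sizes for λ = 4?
Block sizes for λ = 4: [3, 1]

Step 1 — from the characteristic polynomial, algebraic multiplicity of λ = 4 is 4. From dim ker(A − (4)·I) = 2, there are exactly 2 Jordan blocks for λ = 4.
Step 2 — from the minimal polynomial, the factor (x − 4)^3 tells us the largest block for λ = 4 has size 3.
Step 3 — with total size 4, 2 blocks, and largest block 3, the block sizes (in nonincreasing order) are [3, 1].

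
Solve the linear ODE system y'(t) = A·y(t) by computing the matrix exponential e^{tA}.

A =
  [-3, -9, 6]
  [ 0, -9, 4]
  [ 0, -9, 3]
e^{tA} =
  [exp(-3*t), -9*t*exp(-3*t), 6*t*exp(-3*t)]
  [0, -6*t*exp(-3*t) + exp(-3*t), 4*t*exp(-3*t)]
  [0, -9*t*exp(-3*t), 6*t*exp(-3*t) + exp(-3*t)]

Strategy: write A = P · J · P⁻¹ where J is a Jordan canonical form, so e^{tA} = P · e^{tJ} · P⁻¹, and e^{tJ} can be computed block-by-block.

A has Jordan form
J =
  [-3,  1,  0]
  [ 0, -3,  0]
  [ 0,  0, -3]
(up to reordering of blocks).

Per-block formulas:
  For a 1×1 block at λ = -3: exp(t · [-3]) = [e^(-3t)].
  For a 2×2 Jordan block J_2(-3): exp(t · J_2(-3)) = e^(-3t)·(I + t·N), where N is the 2×2 nilpotent shift.

After assembling e^{tJ} and conjugating by P, we get:

e^{tA} =
  [exp(-3*t), -9*t*exp(-3*t), 6*t*exp(-3*t)]
  [0, -6*t*exp(-3*t) + exp(-3*t), 4*t*exp(-3*t)]
  [0, -9*t*exp(-3*t), 6*t*exp(-3*t) + exp(-3*t)]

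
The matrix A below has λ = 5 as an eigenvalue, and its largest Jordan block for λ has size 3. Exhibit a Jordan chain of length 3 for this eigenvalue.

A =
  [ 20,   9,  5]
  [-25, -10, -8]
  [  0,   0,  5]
A Jordan chain for λ = 5 of length 3:
v_1 = (3, -5, 0)ᵀ
v_2 = (5, -8, 0)ᵀ
v_3 = (0, 0, 1)ᵀ

Let N = A − (5)·I. We want v_3 with N^3 v_3 = 0 but N^2 v_3 ≠ 0; then v_{j-1} := N · v_j for j = 3, …, 2.

Pick v_3 = (0, 0, 1)ᵀ.
Then v_2 = N · v_3 = (5, -8, 0)ᵀ.
Then v_1 = N · v_2 = (3, -5, 0)ᵀ.

Sanity check: (A − (5)·I) v_1 = (0, 0, 0)ᵀ = 0. ✓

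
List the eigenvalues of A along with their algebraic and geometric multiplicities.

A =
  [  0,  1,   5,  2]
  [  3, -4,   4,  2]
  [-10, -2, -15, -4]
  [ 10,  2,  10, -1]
λ = -5: alg = 4, geom = 2

Step 1 — factor the characteristic polynomial to read off the algebraic multiplicities:
  χ_A(x) = (x + 5)^4

Step 2 — compute geometric multiplicities via the rank-nullity identity g(λ) = n − rank(A − λI):
  rank(A − (-5)·I) = 2, so dim ker(A − (-5)·I) = n − 2 = 2

Summary:
  λ = -5: algebraic multiplicity = 4, geometric multiplicity = 2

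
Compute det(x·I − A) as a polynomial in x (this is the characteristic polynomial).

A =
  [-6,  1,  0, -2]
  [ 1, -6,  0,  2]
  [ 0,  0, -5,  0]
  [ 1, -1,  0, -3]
x^4 + 20*x^3 + 150*x^2 + 500*x + 625

Expanding det(x·I − A) (e.g. by cofactor expansion or by noting that A is similar to its Jordan form J, which has the same characteristic polynomial as A) gives
  χ_A(x) = x^4 + 20*x^3 + 150*x^2 + 500*x + 625
which factors as (x + 5)^4. The eigenvalues (with algebraic multiplicities) are λ = -5 with multiplicity 4.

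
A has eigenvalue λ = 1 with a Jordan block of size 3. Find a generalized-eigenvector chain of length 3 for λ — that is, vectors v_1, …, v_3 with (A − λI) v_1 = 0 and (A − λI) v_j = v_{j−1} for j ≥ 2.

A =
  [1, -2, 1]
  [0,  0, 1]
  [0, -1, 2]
A Jordan chain for λ = 1 of length 3:
v_1 = (1, 0, 0)ᵀ
v_2 = (-2, -1, -1)ᵀ
v_3 = (0, 1, 0)ᵀ

Let N = A − (1)·I. We want v_3 with N^3 v_3 = 0 but N^2 v_3 ≠ 0; then v_{j-1} := N · v_j for j = 3, …, 2.

Pick v_3 = (0, 1, 0)ᵀ.
Then v_2 = N · v_3 = (-2, -1, -1)ᵀ.
Then v_1 = N · v_2 = (1, 0, 0)ᵀ.

Sanity check: (A − (1)·I) v_1 = (0, 0, 0)ᵀ = 0. ✓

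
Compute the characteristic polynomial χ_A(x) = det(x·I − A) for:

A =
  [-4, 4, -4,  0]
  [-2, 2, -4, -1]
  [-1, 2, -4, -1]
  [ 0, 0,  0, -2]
x^4 + 8*x^3 + 24*x^2 + 32*x + 16

Expanding det(x·I − A) (e.g. by cofactor expansion or by noting that A is similar to its Jordan form J, which has the same characteristic polynomial as A) gives
  χ_A(x) = x^4 + 8*x^3 + 24*x^2 + 32*x + 16
which factors as (x + 2)^4. The eigenvalues (with algebraic multiplicities) are λ = -2 with multiplicity 4.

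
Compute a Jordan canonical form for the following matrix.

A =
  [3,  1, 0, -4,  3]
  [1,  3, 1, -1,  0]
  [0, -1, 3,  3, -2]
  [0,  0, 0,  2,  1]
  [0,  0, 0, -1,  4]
J_3(3) ⊕ J_2(3)

The characteristic polynomial is
  det(x·I − A) = x^5 - 15*x^4 + 90*x^3 - 270*x^2 + 405*x - 243 = (x - 3)^5

Eigenvalues and multiplicities (the geometric multiplicity of λ is n − rank(A − λI), which equals the number of Jordan blocks for λ):
  λ = 3: algebraic multiplicity = 5, geometric multiplicity = 2

Determining the block sizes for each eigenvalue:
  λ = 3: with am = 5 and gm = 2, the partition is not yet determined (e.g. several partitions of 5 into 2 parts exist). Let N = A − (3)·I. Computing rank(N^1) = 3, rank(N^2) = 1, rank(N^3) = 0; the number of blocks of size ≥ j is rank(N^{j−1}) − rank(N^j), giving [2, 2, 1]. So we have 1 block(s) of size 3, 1 block(s) of size 2 → block sizes [3, 2]

Assembling the blocks gives a Jordan form
J =
  [3, 1, 0, 0, 0]
  [0, 3, 1, 0, 0]
  [0, 0, 3, 0, 0]
  [0, 0, 0, 3, 1]
  [0, 0, 0, 0, 3]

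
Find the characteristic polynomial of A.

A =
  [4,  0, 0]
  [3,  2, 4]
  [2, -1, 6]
x^3 - 12*x^2 + 48*x - 64

Expanding det(x·I − A) (e.g. by cofactor expansion or by noting that A is similar to its Jordan form J, which has the same characteristic polynomial as A) gives
  χ_A(x) = x^3 - 12*x^2 + 48*x - 64
which factors as (x - 4)^3. The eigenvalues (with algebraic multiplicities) are λ = 4 with multiplicity 3.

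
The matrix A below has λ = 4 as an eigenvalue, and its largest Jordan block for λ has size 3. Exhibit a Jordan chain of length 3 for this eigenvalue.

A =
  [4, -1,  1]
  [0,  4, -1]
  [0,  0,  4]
A Jordan chain for λ = 4 of length 3:
v_1 = (1, 0, 0)ᵀ
v_2 = (1, -1, 0)ᵀ
v_3 = (0, 0, 1)ᵀ

Let N = A − (4)·I. We want v_3 with N^3 v_3 = 0 but N^2 v_3 ≠ 0; then v_{j-1} := N · v_j for j = 3, …, 2.

Pick v_3 = (0, 0, 1)ᵀ.
Then v_2 = N · v_3 = (1, -1, 0)ᵀ.
Then v_1 = N · v_2 = (1, 0, 0)ᵀ.

Sanity check: (A − (4)·I) v_1 = (0, 0, 0)ᵀ = 0. ✓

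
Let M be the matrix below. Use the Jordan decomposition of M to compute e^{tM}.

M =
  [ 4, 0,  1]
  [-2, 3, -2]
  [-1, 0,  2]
e^{tM} =
  [t*exp(3*t) + exp(3*t), 0, t*exp(3*t)]
  [-2*t*exp(3*t), exp(3*t), -2*t*exp(3*t)]
  [-t*exp(3*t), 0, -t*exp(3*t) + exp(3*t)]

Strategy: write M = P · J · P⁻¹ where J is a Jordan canonical form, so e^{tM} = P · e^{tJ} · P⁻¹, and e^{tJ} can be computed block-by-block.

M has Jordan form
J =
  [3, 1, 0]
  [0, 3, 0]
  [0, 0, 3]
(up to reordering of blocks).

Per-block formulas:
  For a 2×2 Jordan block J_2(3): exp(t · J_2(3)) = e^(3t)·(I + t·N), where N is the 2×2 nilpotent shift.
  For a 1×1 block at λ = 3: exp(t · [3]) = [e^(3t)].

After assembling e^{tJ} and conjugating by P, we get:

e^{tM} =
  [t*exp(3*t) + exp(3*t), 0, t*exp(3*t)]
  [-2*t*exp(3*t), exp(3*t), -2*t*exp(3*t)]
  [-t*exp(3*t), 0, -t*exp(3*t) + exp(3*t)]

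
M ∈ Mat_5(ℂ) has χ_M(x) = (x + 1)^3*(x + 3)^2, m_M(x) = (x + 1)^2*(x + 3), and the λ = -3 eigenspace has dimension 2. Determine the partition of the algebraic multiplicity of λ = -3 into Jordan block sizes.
Block sizes for λ = -3: [1, 1]

Step 1 — from the characteristic polynomial, algebraic multiplicity of λ = -3 is 2. From dim ker(M − (-3)·I) = 2, there are exactly 2 Jordan blocks for λ = -3.
Step 2 — from the minimal polynomial, the factor (x + 3) tells us the largest block for λ = -3 has size 1.
Step 3 — with total size 2, 2 blocks, and largest block 1, the block sizes (in nonincreasing order) are [1, 1].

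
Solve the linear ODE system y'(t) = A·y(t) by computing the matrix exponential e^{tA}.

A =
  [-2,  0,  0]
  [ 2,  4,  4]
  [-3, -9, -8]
e^{tA} =
  [exp(-2*t), 0, 0]
  [2*t*exp(-2*t), 6*t*exp(-2*t) + exp(-2*t), 4*t*exp(-2*t)]
  [-3*t*exp(-2*t), -9*t*exp(-2*t), -6*t*exp(-2*t) + exp(-2*t)]

Strategy: write A = P · J · P⁻¹ where J is a Jordan canonical form, so e^{tA} = P · e^{tJ} · P⁻¹, and e^{tJ} can be computed block-by-block.

A has Jordan form
J =
  [-2,  1,  0]
  [ 0, -2,  0]
  [ 0,  0, -2]
(up to reordering of blocks).

Per-block formulas:
  For a 2×2 Jordan block J_2(-2): exp(t · J_2(-2)) = e^(-2t)·(I + t·N), where N is the 2×2 nilpotent shift.
  For a 1×1 block at λ = -2: exp(t · [-2]) = [e^(-2t)].

After assembling e^{tJ} and conjugating by P, we get:

e^{tA} =
  [exp(-2*t), 0, 0]
  [2*t*exp(-2*t), 6*t*exp(-2*t) + exp(-2*t), 4*t*exp(-2*t)]
  [-3*t*exp(-2*t), -9*t*exp(-2*t), -6*t*exp(-2*t) + exp(-2*t)]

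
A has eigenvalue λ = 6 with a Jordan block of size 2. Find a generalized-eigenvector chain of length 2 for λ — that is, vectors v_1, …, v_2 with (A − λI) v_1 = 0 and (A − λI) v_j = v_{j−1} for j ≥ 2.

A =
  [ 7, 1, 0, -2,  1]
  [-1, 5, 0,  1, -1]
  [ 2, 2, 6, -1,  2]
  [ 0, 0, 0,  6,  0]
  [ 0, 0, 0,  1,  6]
A Jordan chain for λ = 6 of length 2:
v_1 = (1, -1, 2, 0, 0)ᵀ
v_2 = (1, 0, 0, 0, 0)ᵀ

Let N = A − (6)·I. We want v_2 with N^2 v_2 = 0 but N^1 v_2 ≠ 0; then v_{j-1} := N · v_j for j = 2, …, 2.

Pick v_2 = (1, 0, 0, 0, 0)ᵀ.
Then v_1 = N · v_2 = (1, -1, 2, 0, 0)ᵀ.

Sanity check: (A − (6)·I) v_1 = (0, 0, 0, 0, 0)ᵀ = 0. ✓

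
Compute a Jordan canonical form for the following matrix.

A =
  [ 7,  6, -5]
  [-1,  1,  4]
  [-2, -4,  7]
J_3(5)

The characteristic polynomial is
  det(x·I − A) = x^3 - 15*x^2 + 75*x - 125 = (x - 5)^3

Eigenvalues and multiplicities (the geometric multiplicity of λ is n − rank(A − λI), which equals the number of Jordan blocks for λ):
  λ = 5: algebraic multiplicity = 3, geometric multiplicity = 1

Determining the block sizes for each eigenvalue:
  λ = 5: one block (gm = 1), so the single block has size am = 3 → block sizes [3]

Assembling the blocks gives a Jordan form
J =
  [5, 1, 0]
  [0, 5, 1]
  [0, 0, 5]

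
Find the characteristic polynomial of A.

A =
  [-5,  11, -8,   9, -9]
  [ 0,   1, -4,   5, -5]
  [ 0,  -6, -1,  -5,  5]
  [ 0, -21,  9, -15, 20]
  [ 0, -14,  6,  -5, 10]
x^5 + 10*x^4 - 250*x^2 - 625*x

Expanding det(x·I − A) (e.g. by cofactor expansion or by noting that A is similar to its Jordan form J, which has the same characteristic polynomial as A) gives
  χ_A(x) = x^5 + 10*x^4 - 250*x^2 - 625*x
which factors as x*(x - 5)*(x + 5)^3. The eigenvalues (with algebraic multiplicities) are λ = -5 with multiplicity 3, λ = 0 with multiplicity 1, λ = 5 with multiplicity 1.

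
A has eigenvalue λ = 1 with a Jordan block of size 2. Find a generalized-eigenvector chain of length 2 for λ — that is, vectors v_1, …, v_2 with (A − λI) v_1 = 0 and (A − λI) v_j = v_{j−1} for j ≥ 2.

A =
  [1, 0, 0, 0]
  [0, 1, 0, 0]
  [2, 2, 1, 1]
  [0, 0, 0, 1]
A Jordan chain for λ = 1 of length 2:
v_1 = (0, 0, 2, 0)ᵀ
v_2 = (1, 0, 0, 0)ᵀ

Let N = A − (1)·I. We want v_2 with N^2 v_2 = 0 but N^1 v_2 ≠ 0; then v_{j-1} := N · v_j for j = 2, …, 2.

Pick v_2 = (1, 0, 0, 0)ᵀ.
Then v_1 = N · v_2 = (0, 0, 2, 0)ᵀ.

Sanity check: (A − (1)·I) v_1 = (0, 0, 0, 0)ᵀ = 0. ✓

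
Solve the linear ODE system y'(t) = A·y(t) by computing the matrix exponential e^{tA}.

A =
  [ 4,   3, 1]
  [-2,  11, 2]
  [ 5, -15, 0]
e^{tA} =
  [-t*exp(5*t) + exp(5*t), 3*t*exp(5*t), t*exp(5*t)]
  [-2*t*exp(5*t), 6*t*exp(5*t) + exp(5*t), 2*t*exp(5*t)]
  [5*t*exp(5*t), -15*t*exp(5*t), -5*t*exp(5*t) + exp(5*t)]

Strategy: write A = P · J · P⁻¹ where J is a Jordan canonical form, so e^{tA} = P · e^{tJ} · P⁻¹, and e^{tJ} can be computed block-by-block.

A has Jordan form
J =
  [5, 1, 0]
  [0, 5, 0]
  [0, 0, 5]
(up to reordering of blocks).

Per-block formulas:
  For a 1×1 block at λ = 5: exp(t · [5]) = [e^(5t)].
  For a 2×2 Jordan block J_2(5): exp(t · J_2(5)) = e^(5t)·(I + t·N), where N is the 2×2 nilpotent shift.

After assembling e^{tJ} and conjugating by P, we get:

e^{tA} =
  [-t*exp(5*t) + exp(5*t), 3*t*exp(5*t), t*exp(5*t)]
  [-2*t*exp(5*t), 6*t*exp(5*t) + exp(5*t), 2*t*exp(5*t)]
  [5*t*exp(5*t), -15*t*exp(5*t), -5*t*exp(5*t) + exp(5*t)]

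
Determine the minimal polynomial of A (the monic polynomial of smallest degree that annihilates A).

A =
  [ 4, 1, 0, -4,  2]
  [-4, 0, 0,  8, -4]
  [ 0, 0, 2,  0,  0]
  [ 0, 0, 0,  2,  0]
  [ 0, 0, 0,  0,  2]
x^2 - 4*x + 4

The characteristic polynomial is χ_A(x) = (x - 2)^5, so the eigenvalues are known. The minimal polynomial is
  m_A(x) = Π_λ (x − λ)^{k_λ}
where k_λ is the size of the *largest* Jordan block for λ (equivalently, the smallest k with (A − λI)^k v = 0 for every generalised eigenvector v of λ).

  λ = 2: largest Jordan block has size 2, contributing (x − 2)^2

So m_A(x) = (x - 2)^2 = x^2 - 4*x + 4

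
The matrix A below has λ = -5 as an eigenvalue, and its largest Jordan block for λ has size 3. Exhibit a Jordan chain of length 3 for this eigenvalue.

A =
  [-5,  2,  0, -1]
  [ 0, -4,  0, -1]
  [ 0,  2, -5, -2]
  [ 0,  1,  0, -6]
A Jordan chain for λ = -5 of length 3:
v_1 = (1, 0, 0, 0)ᵀ
v_2 = (2, 1, 2, 1)ᵀ
v_3 = (0, 1, 0, 0)ᵀ

Let N = A − (-5)·I. We want v_3 with N^3 v_3 = 0 but N^2 v_3 ≠ 0; then v_{j-1} := N · v_j for j = 3, …, 2.

Pick v_3 = (0, 1, 0, 0)ᵀ.
Then v_2 = N · v_3 = (2, 1, 2, 1)ᵀ.
Then v_1 = N · v_2 = (1, 0, 0, 0)ᵀ.

Sanity check: (A − (-5)·I) v_1 = (0, 0, 0, 0)ᵀ = 0. ✓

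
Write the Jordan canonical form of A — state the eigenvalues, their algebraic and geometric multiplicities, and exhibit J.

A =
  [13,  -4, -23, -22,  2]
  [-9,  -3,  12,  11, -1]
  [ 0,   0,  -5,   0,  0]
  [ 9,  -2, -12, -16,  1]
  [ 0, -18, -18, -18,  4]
J_2(-5) ⊕ J_1(-5) ⊕ J_2(4)

The characteristic polynomial is
  det(x·I − A) = x^5 + 7*x^4 - 29*x^3 - 235*x^2 + 200*x + 2000 = (x - 4)^2*(x + 5)^3

Eigenvalues and multiplicities (the geometric multiplicity of λ is n − rank(A − λI), which equals the number of Jordan blocks for λ):
  λ = -5: algebraic multiplicity = 3, geometric multiplicity = 2
  λ = 4: algebraic multiplicity = 2, geometric multiplicity = 1

Determining the block sizes for each eigenvalue:
  λ = -5: 2 blocks summing to 3 forces exactly one block of size 2 and the rest size 1 → block sizes [2, 1]
  λ = 4: one block (gm = 1), so the single block has size am = 2 → block sizes [2]

Assembling the blocks gives a Jordan form
J =
  [-5,  1,  0, 0, 0]
  [ 0, -5,  0, 0, 0]
  [ 0,  0, -5, 0, 0]
  [ 0,  0,  0, 4, 1]
  [ 0,  0,  0, 0, 4]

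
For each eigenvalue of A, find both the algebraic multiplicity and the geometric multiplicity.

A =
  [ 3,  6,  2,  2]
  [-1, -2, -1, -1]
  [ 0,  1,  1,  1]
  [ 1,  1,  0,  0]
λ = 0: alg = 2, geom = 1; λ = 1: alg = 2, geom = 1

Step 1 — factor the characteristic polynomial to read off the algebraic multiplicities:
  χ_A(x) = x^2*(x - 1)^2

Step 2 — compute geometric multiplicities via the rank-nullity identity g(λ) = n − rank(A − λI):
  rank(A − (0)·I) = 3, so dim ker(A − (0)·I) = n − 3 = 1
  rank(A − (1)·I) = 3, so dim ker(A − (1)·I) = n − 3 = 1

Summary:
  λ = 0: algebraic multiplicity = 2, geometric multiplicity = 1
  λ = 1: algebraic multiplicity = 2, geometric multiplicity = 1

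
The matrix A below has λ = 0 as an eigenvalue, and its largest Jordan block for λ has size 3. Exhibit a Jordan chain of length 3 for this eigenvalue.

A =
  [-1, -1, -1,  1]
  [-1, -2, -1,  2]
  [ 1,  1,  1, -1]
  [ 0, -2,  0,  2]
A Jordan chain for λ = 0 of length 3:
v_1 = (1, 2, -1, 2)ᵀ
v_2 = (-1, -1, 1, 0)ᵀ
v_3 = (1, 0, 0, 0)ᵀ

Let N = A − (0)·I. We want v_3 with N^3 v_3 = 0 but N^2 v_3 ≠ 0; then v_{j-1} := N · v_j for j = 3, …, 2.

Pick v_3 = (1, 0, 0, 0)ᵀ.
Then v_2 = N · v_3 = (-1, -1, 1, 0)ᵀ.
Then v_1 = N · v_2 = (1, 2, -1, 2)ᵀ.

Sanity check: (A − (0)·I) v_1 = (0, 0, 0, 0)ᵀ = 0. ✓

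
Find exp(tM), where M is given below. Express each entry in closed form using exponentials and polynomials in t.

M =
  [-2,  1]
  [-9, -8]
e^{tM} =
  [3*t*exp(-5*t) + exp(-5*t), t*exp(-5*t)]
  [-9*t*exp(-5*t), -3*t*exp(-5*t) + exp(-5*t)]

Strategy: write M = P · J · P⁻¹ where J is a Jordan canonical form, so e^{tM} = P · e^{tJ} · P⁻¹, and e^{tJ} can be computed block-by-block.

M has Jordan form
J =
  [-5,  1]
  [ 0, -5]
(up to reordering of blocks).

Per-block formulas:
  For a 2×2 Jordan block J_2(-5): exp(t · J_2(-5)) = e^(-5t)·(I + t·N), where N is the 2×2 nilpotent shift.

After assembling e^{tJ} and conjugating by P, we get:

e^{tM} =
  [3*t*exp(-5*t) + exp(-5*t), t*exp(-5*t)]
  [-9*t*exp(-5*t), -3*t*exp(-5*t) + exp(-5*t)]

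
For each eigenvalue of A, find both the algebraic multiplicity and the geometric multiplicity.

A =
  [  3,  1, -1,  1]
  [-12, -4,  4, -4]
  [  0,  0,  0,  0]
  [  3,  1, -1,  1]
λ = 0: alg = 4, geom = 3

Step 1 — factor the characteristic polynomial to read off the algebraic multiplicities:
  χ_A(x) = x^4

Step 2 — compute geometric multiplicities via the rank-nullity identity g(λ) = n − rank(A − λI):
  rank(A − (0)·I) = 1, so dim ker(A − (0)·I) = n − 1 = 3

Summary:
  λ = 0: algebraic multiplicity = 4, geometric multiplicity = 3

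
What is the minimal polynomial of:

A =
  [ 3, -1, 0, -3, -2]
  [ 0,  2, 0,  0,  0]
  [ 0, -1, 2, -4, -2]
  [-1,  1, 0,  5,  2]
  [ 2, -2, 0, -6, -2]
x^2 - 4*x + 4

The characteristic polynomial is χ_A(x) = (x - 2)^5, so the eigenvalues are known. The minimal polynomial is
  m_A(x) = Π_λ (x − λ)^{k_λ}
where k_λ is the size of the *largest* Jordan block for λ (equivalently, the smallest k with (A − λI)^k v = 0 for every generalised eigenvector v of λ).

  λ = 2: largest Jordan block has size 2, contributing (x − 2)^2

So m_A(x) = (x - 2)^2 = x^2 - 4*x + 4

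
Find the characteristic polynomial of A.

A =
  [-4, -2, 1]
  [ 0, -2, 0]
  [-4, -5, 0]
x^3 + 6*x^2 + 12*x + 8

Expanding det(x·I − A) (e.g. by cofactor expansion or by noting that A is similar to its Jordan form J, which has the same characteristic polynomial as A) gives
  χ_A(x) = x^3 + 6*x^2 + 12*x + 8
which factors as (x + 2)^3. The eigenvalues (with algebraic multiplicities) are λ = -2 with multiplicity 3.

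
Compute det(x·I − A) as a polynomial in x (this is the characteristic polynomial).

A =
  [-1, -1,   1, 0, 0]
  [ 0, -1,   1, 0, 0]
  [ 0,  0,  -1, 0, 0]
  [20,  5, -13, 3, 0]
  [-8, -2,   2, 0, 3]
x^5 - 3*x^4 - 6*x^3 + 10*x^2 + 21*x + 9

Expanding det(x·I − A) (e.g. by cofactor expansion or by noting that A is similar to its Jordan form J, which has the same characteristic polynomial as A) gives
  χ_A(x) = x^5 - 3*x^4 - 6*x^3 + 10*x^2 + 21*x + 9
which factors as (x - 3)^2*(x + 1)^3. The eigenvalues (with algebraic multiplicities) are λ = -1 with multiplicity 3, λ = 3 with multiplicity 2.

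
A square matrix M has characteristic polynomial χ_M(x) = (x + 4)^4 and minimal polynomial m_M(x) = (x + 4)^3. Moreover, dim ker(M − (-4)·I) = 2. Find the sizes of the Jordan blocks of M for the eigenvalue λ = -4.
Block sizes for λ = -4: [3, 1]

Step 1 — from the characteristic polynomial, algebraic multiplicity of λ = -4 is 4. From dim ker(M − (-4)·I) = 2, there are exactly 2 Jordan blocks for λ = -4.
Step 2 — from the minimal polynomial, the factor (x + 4)^3 tells us the largest block for λ = -4 has size 3.
Step 3 — with total size 4, 2 blocks, and largest block 3, the block sizes (in nonincreasing order) are [3, 1].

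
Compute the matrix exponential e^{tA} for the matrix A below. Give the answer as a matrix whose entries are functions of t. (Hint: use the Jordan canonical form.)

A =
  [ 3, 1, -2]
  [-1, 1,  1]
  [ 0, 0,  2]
e^{tA} =
  [t*exp(2*t) + exp(2*t), t*exp(2*t), -t^2*exp(2*t)/2 - 2*t*exp(2*t)]
  [-t*exp(2*t), -t*exp(2*t) + exp(2*t), t^2*exp(2*t)/2 + t*exp(2*t)]
  [0, 0, exp(2*t)]

Strategy: write A = P · J · P⁻¹ where J is a Jordan canonical form, so e^{tA} = P · e^{tJ} · P⁻¹, and e^{tJ} can be computed block-by-block.

A has Jordan form
J =
  [2, 1, 0]
  [0, 2, 1]
  [0, 0, 2]
(up to reordering of blocks).

Per-block formulas:
  For a 3×3 Jordan block J_3(2): exp(t · J_3(2)) = e^(2t)·(I + t·N + (t^2/2)·N^2), where N is the 3×3 nilpotent shift.

After assembling e^{tJ} and conjugating by P, we get:

e^{tA} =
  [t*exp(2*t) + exp(2*t), t*exp(2*t), -t^2*exp(2*t)/2 - 2*t*exp(2*t)]
  [-t*exp(2*t), -t*exp(2*t) + exp(2*t), t^2*exp(2*t)/2 + t*exp(2*t)]
  [0, 0, exp(2*t)]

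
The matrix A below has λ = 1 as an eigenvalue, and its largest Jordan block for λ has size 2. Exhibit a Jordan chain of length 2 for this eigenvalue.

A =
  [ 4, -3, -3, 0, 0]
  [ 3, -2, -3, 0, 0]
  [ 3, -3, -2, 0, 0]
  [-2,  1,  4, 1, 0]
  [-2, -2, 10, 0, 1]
A Jordan chain for λ = 1 of length 2:
v_1 = (0, 0, 0, -1, -4)ᵀ
v_2 = (1, 1, 0, 0, 0)ᵀ

Let N = A − (1)·I. We want v_2 with N^2 v_2 = 0 but N^1 v_2 ≠ 0; then v_{j-1} := N · v_j for j = 2, …, 2.

Pick v_2 = (1, 1, 0, 0, 0)ᵀ.
Then v_1 = N · v_2 = (0, 0, 0, -1, -4)ᵀ.

Sanity check: (A − (1)·I) v_1 = (0, 0, 0, 0, 0)ᵀ = 0. ✓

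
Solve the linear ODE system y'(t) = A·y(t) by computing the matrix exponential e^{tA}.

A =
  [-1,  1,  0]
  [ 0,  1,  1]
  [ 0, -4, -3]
e^{tA} =
  [exp(-t), t^2*exp(-t) + t*exp(-t), t^2*exp(-t)/2]
  [0, 2*t*exp(-t) + exp(-t), t*exp(-t)]
  [0, -4*t*exp(-t), -2*t*exp(-t) + exp(-t)]

Strategy: write A = P · J · P⁻¹ where J is a Jordan canonical form, so e^{tA} = P · e^{tJ} · P⁻¹, and e^{tJ} can be computed block-by-block.

A has Jordan form
J =
  [-1,  1,  0]
  [ 0, -1,  1]
  [ 0,  0, -1]
(up to reordering of blocks).

Per-block formulas:
  For a 3×3 Jordan block J_3(-1): exp(t · J_3(-1)) = e^(-1t)·(I + t·N + (t^2/2)·N^2), where N is the 3×3 nilpotent shift.

After assembling e^{tJ} and conjugating by P, we get:

e^{tA} =
  [exp(-t), t^2*exp(-t) + t*exp(-t), t^2*exp(-t)/2]
  [0, 2*t*exp(-t) + exp(-t), t*exp(-t)]
  [0, -4*t*exp(-t), -2*t*exp(-t) + exp(-t)]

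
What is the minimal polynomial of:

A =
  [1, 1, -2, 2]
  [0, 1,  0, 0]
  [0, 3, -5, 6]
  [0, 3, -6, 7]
x^2 - 2*x + 1

The characteristic polynomial is χ_A(x) = (x - 1)^4, so the eigenvalues are known. The minimal polynomial is
  m_A(x) = Π_λ (x − λ)^{k_λ}
where k_λ is the size of the *largest* Jordan block for λ (equivalently, the smallest k with (A − λI)^k v = 0 for every generalised eigenvector v of λ).

  λ = 1: largest Jordan block has size 2, contributing (x − 1)^2

So m_A(x) = (x - 1)^2 = x^2 - 2*x + 1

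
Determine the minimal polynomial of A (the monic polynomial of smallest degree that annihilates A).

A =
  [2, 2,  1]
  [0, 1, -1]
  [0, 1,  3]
x^3 - 6*x^2 + 12*x - 8

The characteristic polynomial is χ_A(x) = (x - 2)^3, so the eigenvalues are known. The minimal polynomial is
  m_A(x) = Π_λ (x − λ)^{k_λ}
where k_λ is the size of the *largest* Jordan block for λ (equivalently, the smallest k with (A − λI)^k v = 0 for every generalised eigenvector v of λ).

  λ = 2: largest Jordan block has size 3, contributing (x − 2)^3

So m_A(x) = (x - 2)^3 = x^3 - 6*x^2 + 12*x - 8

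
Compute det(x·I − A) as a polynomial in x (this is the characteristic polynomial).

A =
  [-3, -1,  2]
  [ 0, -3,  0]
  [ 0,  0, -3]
x^3 + 9*x^2 + 27*x + 27

Expanding det(x·I − A) (e.g. by cofactor expansion or by noting that A is similar to its Jordan form J, which has the same characteristic polynomial as A) gives
  χ_A(x) = x^3 + 9*x^2 + 27*x + 27
which factors as (x + 3)^3. The eigenvalues (with algebraic multiplicities) are λ = -3 with multiplicity 3.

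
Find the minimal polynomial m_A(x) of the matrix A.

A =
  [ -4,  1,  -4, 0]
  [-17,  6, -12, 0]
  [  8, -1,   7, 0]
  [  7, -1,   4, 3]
x^3 - 9*x^2 + 27*x - 27

The characteristic polynomial is χ_A(x) = (x - 3)^4, so the eigenvalues are known. The minimal polynomial is
  m_A(x) = Π_λ (x − λ)^{k_λ}
where k_λ is the size of the *largest* Jordan block for λ (equivalently, the smallest k with (A − λI)^k v = 0 for every generalised eigenvector v of λ).

  λ = 3: largest Jordan block has size 3, contributing (x − 3)^3

So m_A(x) = (x - 3)^3 = x^3 - 9*x^2 + 27*x - 27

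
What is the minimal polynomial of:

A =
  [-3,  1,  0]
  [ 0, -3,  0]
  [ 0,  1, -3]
x^2 + 6*x + 9

The characteristic polynomial is χ_A(x) = (x + 3)^3, so the eigenvalues are known. The minimal polynomial is
  m_A(x) = Π_λ (x − λ)^{k_λ}
where k_λ is the size of the *largest* Jordan block for λ (equivalently, the smallest k with (A − λI)^k v = 0 for every generalised eigenvector v of λ).

  λ = -3: largest Jordan block has size 2, contributing (x + 3)^2

So m_A(x) = (x + 3)^2 = x^2 + 6*x + 9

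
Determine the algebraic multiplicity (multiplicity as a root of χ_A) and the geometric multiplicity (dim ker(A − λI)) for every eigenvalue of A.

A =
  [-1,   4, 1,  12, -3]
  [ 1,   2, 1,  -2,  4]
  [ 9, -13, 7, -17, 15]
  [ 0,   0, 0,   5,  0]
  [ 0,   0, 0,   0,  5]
λ = -2: alg = 1, geom = 1; λ = 5: alg = 4, geom = 2

Step 1 — factor the characteristic polynomial to read off the algebraic multiplicities:
  χ_A(x) = (x - 5)^4*(x + 2)

Step 2 — compute geometric multiplicities via the rank-nullity identity g(λ) = n − rank(A − λI):
  rank(A − (-2)·I) = 4, so dim ker(A − (-2)·I) = n − 4 = 1
  rank(A − (5)·I) = 3, so dim ker(A − (5)·I) = n − 3 = 2

Summary:
  λ = -2: algebraic multiplicity = 1, geometric multiplicity = 1
  λ = 5: algebraic multiplicity = 4, geometric multiplicity = 2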